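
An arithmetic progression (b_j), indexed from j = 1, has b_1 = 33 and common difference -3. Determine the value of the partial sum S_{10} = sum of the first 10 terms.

195

b_j = 33 + (j - 1)·(-3).
b_{10} = 6; S = 10·(33 + 6)/2 = 195.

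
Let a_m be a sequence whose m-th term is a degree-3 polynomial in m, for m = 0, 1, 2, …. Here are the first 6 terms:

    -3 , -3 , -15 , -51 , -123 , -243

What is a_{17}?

1st diffs: 0, -12, -36, -72, -120.
2nd diffs: -12, -24, -36, -48.
3rd diffs: -12, -12, -12 (constant).
Newton forward-difference form: a_m = -3 + (-12)·C(m,2) + (-12)·C(m,3).
At m = 17: m = 17, so a_{17} = -3 - 1632 - 8160 = -9795.

-9795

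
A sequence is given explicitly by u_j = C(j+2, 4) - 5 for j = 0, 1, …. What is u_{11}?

710

C(13, 4) = 715, so u_{11} = 710.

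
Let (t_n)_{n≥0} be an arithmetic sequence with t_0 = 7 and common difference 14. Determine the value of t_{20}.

t_n = 7 + (n - 0)·14.
t_{20} = 7 + 20·14 = 287.

287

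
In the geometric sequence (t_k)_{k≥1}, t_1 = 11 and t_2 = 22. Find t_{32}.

23622320128

Common ratio r = 2.
t_k = 11·2^(k-1).
t_{32} = 11·2^31 = 23622320128.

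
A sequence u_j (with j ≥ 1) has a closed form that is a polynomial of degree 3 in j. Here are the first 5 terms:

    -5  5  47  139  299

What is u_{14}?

1st diffs: 10, 42, 92, 160.
2nd diffs: 32, 50, 68.
3rd diffs: 18, 18 (constant).
So u_j = 3j^3 - 2j^2 - 5j - 1.
Evaluating at j = 14 gives u_{14} = 7769.

7769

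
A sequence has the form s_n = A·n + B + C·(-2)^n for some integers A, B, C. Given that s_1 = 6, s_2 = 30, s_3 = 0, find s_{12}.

The three given values yield: A + B - 2C = 6; 2A + B + 4C = 30; 3A + B - 8C = 0.
Subtracting the first from the second: A + 6C = 24.
Subtracting the second from the third: A - 12C = -30.
Solving: C = 3, A = 6, then B = 6.
So s_n = 6·n + 6 + 3·(-2)^n; at n=12 this is 12366.

12366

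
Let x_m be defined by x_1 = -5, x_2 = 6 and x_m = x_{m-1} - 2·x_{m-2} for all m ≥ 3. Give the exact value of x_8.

92

Step forward from the initial values:
x_3 = 16  x_4 = 4  x_5 = -28  x_6 = -36  x_7 = 20  x_8 = 92.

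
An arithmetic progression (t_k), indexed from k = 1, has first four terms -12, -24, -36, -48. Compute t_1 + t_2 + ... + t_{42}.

-10836

Common difference d = -12.
t_k = -12 + (k - 1)·(-12).
t_{42} = -504; S = 42·(-12 + (-504))/2 = -10836.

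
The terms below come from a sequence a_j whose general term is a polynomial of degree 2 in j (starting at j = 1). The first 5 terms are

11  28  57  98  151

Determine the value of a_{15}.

1st diffs: 17, 29, 41, 53.
2nd diffs: 12, 12, 12 (constant).
So a_j = 6j^2 - j + 6.
Evaluating at j = 15 gives a_{15} = 1341.

1341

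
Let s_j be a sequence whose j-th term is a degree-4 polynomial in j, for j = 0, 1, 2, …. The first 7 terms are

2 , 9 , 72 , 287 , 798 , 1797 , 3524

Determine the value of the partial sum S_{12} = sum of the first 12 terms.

98342

1st diffs: 7, 63, 215, 511, 999, 1727.
2nd diffs: 56, 152, 296, 488, 728.
3rd diffs: 96, 144, 192, 240.
4th diffs: 48, 48, 48 (constant).
Newton forward-difference form: s_j = 2 + 7·C(j,1) + 56·C(j,2) + 96·C(j,3) + 48·C(j,4).
Continuing: …, 6267, 10362, 16193, 24192, …, s_{11} = 34839.
Summing j = 0..11 (12 terms) gives 98342.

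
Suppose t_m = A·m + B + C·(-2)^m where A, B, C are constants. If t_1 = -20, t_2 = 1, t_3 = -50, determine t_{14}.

Plug in m = 1, 2, 3: A + B - 2C = -20; 2A + B + 4C = 1; 3A + B - 8C = -50.
Subtracting the first from the second: A + 6C = 21.
Subtracting the second from the third: A - 12C = -51.
Solving: C = 4, A = -3, then B = -9.
Hence t_{14} = -3·14 + (-9) + 4·16384 = 65485.

65485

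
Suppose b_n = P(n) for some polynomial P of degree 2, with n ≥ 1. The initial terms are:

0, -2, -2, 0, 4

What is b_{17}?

208

1st diffs: -2, 0, 2, 4.
2nd diffs: 2, 2, 2 (constant).
Newton forward-difference form: b_n = (-2)·C(n-1,1) + 2·C(n-1,2).
At n = 17: n-1 = 16, so b_{17} = -32 + 240 = 208.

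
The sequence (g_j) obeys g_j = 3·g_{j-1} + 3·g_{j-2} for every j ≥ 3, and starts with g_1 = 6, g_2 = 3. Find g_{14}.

Compute successive terms:
g_3 = 27  g_4 = 90  g_5 = 351  …  g_{11} = 1037367  g_{12} = 3932955  g_{13} = 14910966  g_{14} = 56531763.

56531763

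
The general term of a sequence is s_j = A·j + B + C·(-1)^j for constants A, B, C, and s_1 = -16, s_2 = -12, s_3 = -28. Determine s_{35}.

-220

Write the equations: A + B - C = -16; 2A + B + C = -12; 3A + B - C = -28.
Subtracting the first from the second: A + 2C = 4.
Subtracting the second from the third: A - 2C = -16.
Solving: C = 5, A = -6, then B = -5.
So s_j = -6·j + (-5) + 5·(-1)^j; at j=35 this is -220.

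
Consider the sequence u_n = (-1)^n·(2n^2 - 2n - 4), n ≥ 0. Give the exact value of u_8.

108

(-1)^8 = 1; 2n^2 - 2n - 4 at n=8 is 108; so u_8 = 108.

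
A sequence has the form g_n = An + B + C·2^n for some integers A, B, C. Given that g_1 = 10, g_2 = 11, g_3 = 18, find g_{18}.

786351

Plug in n = 1, 2, 3: A + B + 2C = 10; 2A + B + 4C = 11; 3A + B + 8C = 18.
Subtracting the first from the second: A + 2C = 1.
Subtracting the second from the third: A + 4C = 7.
Solving: C = 3, A = -5, then B = 9.
Therefore g_{18} = -90 + 9 + 3·262144 = 786351.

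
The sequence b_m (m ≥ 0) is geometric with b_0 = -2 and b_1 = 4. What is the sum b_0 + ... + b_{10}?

-1366

Common ratio r = -2.
b_m = (-2)·(-2)^(m-0).
S = (-2)·((-2)^11 - 1)/(-2 - 1) = (-2)·(-2048 - 1)/(-3) = -1366.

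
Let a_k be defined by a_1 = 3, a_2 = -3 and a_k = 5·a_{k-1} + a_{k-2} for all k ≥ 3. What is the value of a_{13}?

-172830837

Applying the relation repeatedly:
a_3 = -12;  a_4 = -63;  a_5 = -327;  …;  a_{10} = -1234443;  a_{11} = -6409947;  a_{12} = -33284178;  a_{13} = -172830837.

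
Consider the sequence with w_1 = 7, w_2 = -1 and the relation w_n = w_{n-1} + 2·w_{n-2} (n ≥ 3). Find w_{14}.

16379

Iterate the recurrence:
w_3 = 13; w_4 = 11; w_5 = 37; …; w_{11} = 2053; w_{12} = 4091; w_{13} = 8197; w_{14} = 16379.
(Characteristic roots are 2 and -1.)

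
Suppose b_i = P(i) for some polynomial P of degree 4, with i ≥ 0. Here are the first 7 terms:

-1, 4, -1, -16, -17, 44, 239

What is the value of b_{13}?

16444

1st diffs: 5, -5, -15, -1, 61, 195.
2nd diffs: -10, -10, 14, 62, 134.
3rd diffs: 0, 24, 48, 72.
4th diffs: 24, 24, 24 (constant).
So b_i = i^4 - 6i^3 + 6i^2 + 4i - 1.
Evaluating at i = 13 gives b_{13} = 16444.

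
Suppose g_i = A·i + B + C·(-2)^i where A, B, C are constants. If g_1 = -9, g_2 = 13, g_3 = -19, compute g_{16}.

At i = 1, 2, 3: A + B - 2C = -9; 2A + B + 4C = 13; 3A + B - 8C = -19.
Subtracting the first from the second: A + 6C = 22.
Subtracting the second from the third: A - 12C = -32.
Solving: C = 3, A = 4, then B = -7.
So g_i = 4·i + (-7) + 3·(-2)^i; at i=16 this is 196665.

196665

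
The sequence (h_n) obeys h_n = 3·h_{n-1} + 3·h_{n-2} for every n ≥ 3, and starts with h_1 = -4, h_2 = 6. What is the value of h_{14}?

Applying the relation repeatedly:
h_3 = 6  h_4 = 36  h_5 = 126  …  h_{11} = 379566  h_{12} = 1439046  h_{13} = 5455836  h_{14} = 20684646.

20684646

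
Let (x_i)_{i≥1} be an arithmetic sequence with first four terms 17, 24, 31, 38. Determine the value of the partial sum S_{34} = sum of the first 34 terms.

4505

Common difference d = 7.
x_i = 17 + (i - 1)·7.
x_{34} = 248; S = 34·(17 + 248)/2 = 4505.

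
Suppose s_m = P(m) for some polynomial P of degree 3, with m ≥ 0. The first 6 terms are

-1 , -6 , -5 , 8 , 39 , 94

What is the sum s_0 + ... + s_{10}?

1st diffs: -5, 1, 13, 31, 55.
2nd diffs: 6, 12, 18, 24.
3rd diffs: 6, 6, 6 (constant).
Newton forward-difference form: s_m = -1 + (-5)·C(m,1) + 6·C(m,2) + 6·C(m,3).
Continuing: …, 179, 300, 463, 674, …, s_{10} = 939.
Summing m = 0..10 (11 terms) gives 2684.

2684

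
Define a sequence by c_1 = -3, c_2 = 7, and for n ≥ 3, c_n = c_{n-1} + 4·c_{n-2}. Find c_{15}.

292235

Applying the relation repeatedly:
c_3 = -5  c_4 = 23  c_5 = 3  …  c_{12} = 17975  c_{13} = 44067  c_{14} = 115967  c_{15} = 292235.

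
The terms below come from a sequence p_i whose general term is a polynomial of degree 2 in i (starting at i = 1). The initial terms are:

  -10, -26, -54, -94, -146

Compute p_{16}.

-1510

1st diffs: -16, -28, -40, -52.
2nd diffs: -12, -12, -12 (constant).
So p_i = -6i^2 + 2i - 6.
Evaluating at i = 16 gives p_{16} = -1510.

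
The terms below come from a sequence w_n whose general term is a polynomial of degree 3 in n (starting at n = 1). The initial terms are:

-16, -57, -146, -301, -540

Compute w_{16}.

-13861

1st diffs: -41, -89, -155, -239.
2nd diffs: -48, -66, -84.
3rd diffs: -18, -18 (constant).
Newton forward-difference form: w_n = -16 + (-41)·C(n-1,1) + (-48)·C(n-1,2) + (-18)·C(n-1,3).
At n = 16: n-1 = 15, so w_{16} = -16 - 615 - 5040 - 8190 = -13861.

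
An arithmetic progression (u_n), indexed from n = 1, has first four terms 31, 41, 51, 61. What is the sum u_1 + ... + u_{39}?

Common difference d = 10.
u_n = 31 + (n - 1)·10.
u_{39} = 411; S = 39·(31 + 411)/2 = 8619.

8619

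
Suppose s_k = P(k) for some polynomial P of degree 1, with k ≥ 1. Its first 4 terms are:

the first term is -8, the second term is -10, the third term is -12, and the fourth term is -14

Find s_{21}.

-48

1st diffs: -2, -2, -2 (constant).
So s_k = -2k - 6.
Evaluating at k = 21 gives s_{21} = -48.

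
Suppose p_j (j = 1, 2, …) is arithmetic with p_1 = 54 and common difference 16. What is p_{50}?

838

p_j = 54 + (j - 1)·16.
p_{50} = 54 + 49·16 = 838.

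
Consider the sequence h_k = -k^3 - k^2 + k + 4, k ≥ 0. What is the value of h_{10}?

-1086

h_{10} = -1·10^3 - 1·10^2 + 1·10 + 4 = -1086.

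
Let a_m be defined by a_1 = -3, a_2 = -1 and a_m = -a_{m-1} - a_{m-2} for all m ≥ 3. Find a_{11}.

-1

Step forward from the initial values:
a_3 = 4;  a_4 = -3;  a_5 = -1;  a_6 = 4;  a_7 = -3;  a_8 = -1;  a_9 = 4;  a_{10} = -3;  a_{11} = -1.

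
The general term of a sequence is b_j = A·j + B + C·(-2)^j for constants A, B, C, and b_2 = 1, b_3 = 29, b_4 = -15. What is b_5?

85

Write the equations: 2A + B + 4C = 1; 3A + B - 8C = 29; 4A + B + 16C = -15.
Subtracting the first from the second: A - 12C = 28.
Subtracting the second from the third: A + 24C = -44.
Solving: C = -2, A = 4, then B = 1.
So b_j = 4·j + 1 + (-2)·(-2)^j; at j=5 this is 85.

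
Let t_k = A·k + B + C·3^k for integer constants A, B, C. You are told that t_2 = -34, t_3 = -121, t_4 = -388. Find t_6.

-3622

At k = 2, 3, 4: 2A + B + 9C = -34; 3A + B + 27C = -121; 4A + B + 81C = -388.
Subtracting the first from the second: A + 18C = -87.
Subtracting the second from the third: A + 54C = -267.
Solving: C = -5, A = 3, then B = 5.
Therefore t_6 = 18 + 5 + (-5)·729 = -3622.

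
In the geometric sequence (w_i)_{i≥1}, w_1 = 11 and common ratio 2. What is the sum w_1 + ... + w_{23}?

92274677

w_i = 11·2^(i-1).
S = 11·(2^23 - 1)/(2 - 1) = 11·(8388608 - 1)/(1) = 92274677.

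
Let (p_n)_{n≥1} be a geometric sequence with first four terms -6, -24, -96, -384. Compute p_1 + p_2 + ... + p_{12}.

Common ratio r = 4.
p_n = (-6)·4^(n-1).
S = (-6)·(4^12 - 1)/(4 - 1) = (-6)·(16777216 - 1)/(3) = -33554430.

-33554430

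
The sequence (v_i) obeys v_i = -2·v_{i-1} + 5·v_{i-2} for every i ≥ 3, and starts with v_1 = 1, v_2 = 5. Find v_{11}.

-172805

v_3 = -5, v_4 = 35, v_5 = -95, v_6 = 365, v_7 = -1205, v_8 = 4235, v_9 = -14495, v_{10} = 50165, v_{11} = -172805.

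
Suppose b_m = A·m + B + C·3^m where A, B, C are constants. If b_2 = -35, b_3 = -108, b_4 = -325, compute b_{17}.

The three given values yield: 2A + B + 9C = -35; 3A + B + 27C = -108; 4A + B + 81C = -325.
Subtracting the first from the second: A + 18C = -73.
Subtracting the second from the third: A + 54C = -217.
Solving: C = -4, A = -1, then B = 3.
So b_m = -1·m + 3 + (-4)·3^m; at m=17 this is -516560666.

-516560666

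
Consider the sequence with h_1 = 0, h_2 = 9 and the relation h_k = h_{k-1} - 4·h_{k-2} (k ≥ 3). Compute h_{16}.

121365

Compute successive terms:
h_3 = 9  h_4 = -27  h_5 = -63  …  h_{13} = -2079  h_{14} = -37683  h_{15} = -29367  h_{16} = 121365.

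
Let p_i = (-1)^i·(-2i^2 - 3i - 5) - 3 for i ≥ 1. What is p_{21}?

947

(-1)^21 = -1; -2i^2 - 3i - 5 at i=21 is -950; so p_{21} = 947.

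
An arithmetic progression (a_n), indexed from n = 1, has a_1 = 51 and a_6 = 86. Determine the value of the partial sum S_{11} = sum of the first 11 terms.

946

Common difference d = (86 - 51) / (6 - 1) = 7.
a_n = 51 + (n - 1)·7.
a_{11} = 121; S = 11·(51 + 121)/2 = 946.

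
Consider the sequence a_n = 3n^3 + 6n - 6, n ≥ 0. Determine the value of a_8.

a_8 = 3·8^3 + 6·8 - 6 = 1578.

1578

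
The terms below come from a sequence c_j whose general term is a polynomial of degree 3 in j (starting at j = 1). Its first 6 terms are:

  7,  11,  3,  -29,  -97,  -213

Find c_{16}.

1st diffs: 4, -8, -32, -68, -116.
2nd diffs: -12, -24, -36, -48.
3rd diffs: -12, -12, -12 (constant).
So c_j = -2j^3 + 6j^2 + 3.
Evaluating at j = 16 gives c_{16} = -6653.

-6653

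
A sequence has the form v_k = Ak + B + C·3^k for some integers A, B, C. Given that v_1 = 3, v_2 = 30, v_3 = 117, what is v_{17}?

Write the equations: A + B + 3C = 3; 2A + B + 9C = 30; 3A + B + 27C = 117.
Subtracting the first from the second: A + 6C = 27.
Subtracting the second from the third: A + 18C = 87.
Solving: C = 5, A = -3, then B = -9.
Hence v_{17} = -3·17 + (-9) + 5·129140163 = 645700755.

645700755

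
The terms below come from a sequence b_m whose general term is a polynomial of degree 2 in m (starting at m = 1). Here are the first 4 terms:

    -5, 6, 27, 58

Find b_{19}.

1723

1st diffs: 11, 21, 31.
2nd diffs: 10, 10 (constant).
Newton forward-difference form: b_m = -5 + 11·C(m-1,1) + 10·C(m-1,2).
At m = 19: m-1 = 18, so b_{19} = -5 + 198 + 1530 = 1723.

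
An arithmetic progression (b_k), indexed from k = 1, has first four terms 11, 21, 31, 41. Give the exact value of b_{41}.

Common difference d = 10.
b_k = 11 + (k - 1)·10.
b_{41} = 11 + 40·10 = 411.

411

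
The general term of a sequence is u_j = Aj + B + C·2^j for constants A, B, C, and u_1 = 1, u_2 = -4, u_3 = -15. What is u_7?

Write the equations: A + B + 2C = 1; 2A + B + 4C = -4; 3A + B + 8C = -15.
Subtracting the first from the second: A + 2C = -5.
Subtracting the second from the third: A + 4C = -11.
Solving: C = -3, A = 1, then B = 6.
Hence u_7 = 1·7 + 6 + (-3)·128 = -371.

-371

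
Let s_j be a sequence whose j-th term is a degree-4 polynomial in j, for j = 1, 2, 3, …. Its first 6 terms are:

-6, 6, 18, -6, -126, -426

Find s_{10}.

1st diffs: 12, 12, -24, -120, -300.
2nd diffs: 0, -36, -96, -180.
3rd diffs: -36, -60, -84.
4th diffs: -24, -24 (constant).
So s_j = -j^4 + 4j^3 + j^2 - 4j - 6.
Evaluating at j = 10 gives s_{10} = -5946.

-5946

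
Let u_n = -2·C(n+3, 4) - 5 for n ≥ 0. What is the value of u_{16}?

-7757

C(19, 4) = 3876, so u_{16} = -7757.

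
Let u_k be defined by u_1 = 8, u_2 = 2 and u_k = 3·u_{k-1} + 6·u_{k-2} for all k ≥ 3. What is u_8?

68958

Applying the relation repeatedly:
u_3 = 54  u_4 = 174  u_5 = 846  u_6 = 3582  u_7 = 15822  u_8 = 68958.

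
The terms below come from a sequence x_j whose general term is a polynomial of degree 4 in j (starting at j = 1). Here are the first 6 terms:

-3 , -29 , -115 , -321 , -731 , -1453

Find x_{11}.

-15203

1st diffs: -26, -86, -206, -410, -722.
2nd diffs: -60, -120, -204, -312.
3rd diffs: -60, -84, -108.
4th diffs: -24, -24 (constant).
So x_j = -j^4 - 5j^2 + 4j - 1.
Evaluating at j = 11 gives x_{11} = -15203.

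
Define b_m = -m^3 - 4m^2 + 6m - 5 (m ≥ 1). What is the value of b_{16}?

-5029

b_{16} = -1·16^3 - 4·16^2 + 6·16 - 5 = -5029.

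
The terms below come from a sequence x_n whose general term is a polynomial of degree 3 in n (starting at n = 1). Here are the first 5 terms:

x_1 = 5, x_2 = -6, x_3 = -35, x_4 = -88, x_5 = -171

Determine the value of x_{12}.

-2096

1st diffs: -11, -29, -53, -83.
2nd diffs: -18, -24, -30.
3rd diffs: -6, -6 (constant).
Newton forward-difference form: x_n = 5 + (-11)·C(n-1,1) + (-18)·C(n-1,2) + (-6)·C(n-1,3).
At n = 12: n-1 = 11, so x_{12} = 5 - 121 - 990 - 990 = -2096.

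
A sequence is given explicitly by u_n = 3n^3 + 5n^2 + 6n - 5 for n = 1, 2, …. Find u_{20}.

26115

u_{20} = 3·20^3 + 5·20^2 + 6·20 - 5 = 26115.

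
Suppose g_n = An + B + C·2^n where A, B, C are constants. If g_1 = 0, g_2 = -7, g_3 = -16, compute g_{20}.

-1048669

At n = 1, 2, 3: A + B + 2C = 0; 2A + B + 4C = -7; 3A + B + 8C = -16.
Subtracting the first from the second: A + 2C = -7.
Subtracting the second from the third: A + 4C = -9.
Solving: C = -1, A = -5, then B = 7.
Therefore g_{20} = -100 + 7 + (-1)·1048576 = -1048669.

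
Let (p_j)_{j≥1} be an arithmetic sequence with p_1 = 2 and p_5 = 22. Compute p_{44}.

217

Common difference d = (22 - 2) / (5 - 1) = 5.
p_j = 2 + (j - 1)·5.
p_{44} = 2 + 43·5 = 217.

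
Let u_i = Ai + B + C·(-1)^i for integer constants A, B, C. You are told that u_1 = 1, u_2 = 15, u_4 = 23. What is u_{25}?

97

At i = 1, 2, 4: A + B - C = 1; 2A + B + C = 15; 4A + B + C = 23.
Subtracting the first from the second: A + 2C = 14.
Subtracting the second from the third: 2A = 8.
Solving: C = 5, A = 4, then B = 2.
Hence u_{25} = 4·25 + 2 + 5·(-1) = 97.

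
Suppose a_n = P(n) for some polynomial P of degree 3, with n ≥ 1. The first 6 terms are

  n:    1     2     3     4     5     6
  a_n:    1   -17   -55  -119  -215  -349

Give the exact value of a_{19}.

1st diffs: -18, -38, -64, -96, -134.
2nd diffs: -20, -26, -32, -38.
3rd diffs: -6, -6, -6 (constant).
So a_n = -n^3 - 4n^2 + n + 5.
Evaluating at n = 19 gives a_{19} = -8279.

-8279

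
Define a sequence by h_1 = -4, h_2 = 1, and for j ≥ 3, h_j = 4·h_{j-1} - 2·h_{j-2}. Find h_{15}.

Applying the relation repeatedly:
h_3 = 12;  h_4 = 46;  h_5 = 160;  …;  h_{12} = 868576;  h_{13} = 2965504;  h_{14} = 10124864;  h_{15} = 34568448.

34568448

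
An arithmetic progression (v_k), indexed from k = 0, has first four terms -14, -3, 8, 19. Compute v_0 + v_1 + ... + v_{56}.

16758

Common difference d = 11.
v_k = -14 + (k - 0)·11.
v_{56} = 602; S = 57·(-14 + 602)/2 = 16758.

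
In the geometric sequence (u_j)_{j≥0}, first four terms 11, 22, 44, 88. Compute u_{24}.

184549376

Common ratio r = 2.
u_j = 11·2^(j-0).
u_{24} = 11·2^24 = 184549376.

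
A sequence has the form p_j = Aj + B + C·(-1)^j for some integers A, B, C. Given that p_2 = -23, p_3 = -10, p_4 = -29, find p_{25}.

Write the equations: 2A + B + C = -23; 3A + B - C = -10; 4A + B + C = -29.
Subtracting the first from the second: A - 2C = 13.
Subtracting the second from the third: A + 2C = -19.
Solving: C = -8, A = -3, then B = -9.
Therefore p_{25} = -75 + (-9) + (-8)·(-1) = -76.

-76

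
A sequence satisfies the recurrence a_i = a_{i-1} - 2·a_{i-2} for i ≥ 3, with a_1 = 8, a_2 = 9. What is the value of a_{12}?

383

Iterate the recurrence:
a_3 = -7; a_4 = -25; a_5 = -11; a_6 = 39; a_7 = 61; a_8 = -17; a_9 = -139; a_{10} = -105; a_{11} = 173; a_{12} = 383.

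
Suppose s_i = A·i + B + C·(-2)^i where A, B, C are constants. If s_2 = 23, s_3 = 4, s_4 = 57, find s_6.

163

At i = 2, 3, 4: 2A + B + 4C = 23; 3A + B - 8C = 4; 4A + B + 16C = 57.
Subtracting the first from the second: A - 12C = -19.
Subtracting the second from the third: A + 24C = 53.
Solving: C = 2, A = 5, then B = 5.
Hence s_6 = 5·6 + 5 + 2·64 = 163.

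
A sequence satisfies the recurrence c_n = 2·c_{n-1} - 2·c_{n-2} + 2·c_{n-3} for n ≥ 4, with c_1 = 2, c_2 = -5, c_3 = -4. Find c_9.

24

c_4 = 6;  c_5 = 10;  c_6 = 0;  c_7 = -8;  c_8 = 4;  c_9 = 24.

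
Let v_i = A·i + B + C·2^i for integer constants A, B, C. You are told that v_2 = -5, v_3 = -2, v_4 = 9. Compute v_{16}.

130989

The three given values yield: 2A + B + 4C = -5; 3A + B + 8C = -2; 4A + B + 16C = 9.
Subtracting the first from the second: A + 4C = 3.
Subtracting the second from the third: A + 8C = 11.
Solving: C = 2, A = -5, then B = -3.
Therefore v_{16} = -80 + (-3) + 2·65536 = 130989.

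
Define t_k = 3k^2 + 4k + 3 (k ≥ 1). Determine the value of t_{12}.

t_{12} = 3·12^2 + 4·12 + 3 = 483.

483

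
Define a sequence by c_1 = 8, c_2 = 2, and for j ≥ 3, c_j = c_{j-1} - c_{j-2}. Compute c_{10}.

-8

Compute successive terms:
c_3 = -6, c_4 = -8, c_5 = -2, c_6 = 6, c_7 = 8, c_8 = 2, c_9 = -6, c_{10} = -8.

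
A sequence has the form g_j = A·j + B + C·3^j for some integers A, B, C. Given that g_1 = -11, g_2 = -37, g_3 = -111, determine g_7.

-8759

The three given values yield: A + B + 3C = -11; 2A + B + 9C = -37; 3A + B + 27C = -111.
Subtracting the first from the second: A + 6C = -26.
Subtracting the second from the third: A + 18C = -74.
Solving: C = -4, A = -2, then B = 3.
Hence g_7 = -2·7 + 3 + (-4)·2187 = -8759.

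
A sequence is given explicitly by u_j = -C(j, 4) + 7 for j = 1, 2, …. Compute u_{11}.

-323

C(11, 4) = 330, so u_{11} = -323.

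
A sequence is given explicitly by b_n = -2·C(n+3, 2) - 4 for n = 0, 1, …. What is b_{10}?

C(13, 2) = 78, so b_{10} = -160.

-160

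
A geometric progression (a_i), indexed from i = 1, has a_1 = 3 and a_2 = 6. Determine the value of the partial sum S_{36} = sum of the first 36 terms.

206158430205

Common ratio r = 2.
a_i = 3·2^(i-1).
S = 3·(2^36 - 1)/(2 - 1) = 3·(68719476736 - 1)/(1) = 206158430205.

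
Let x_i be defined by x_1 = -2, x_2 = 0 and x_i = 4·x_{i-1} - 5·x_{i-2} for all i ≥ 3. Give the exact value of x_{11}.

-11990

Step forward from the initial values:
x_3 = 10;  x_4 = 40;  x_5 = 110;  x_6 = 240;  x_7 = 410;  x_8 = 440;  x_9 = -290;  x_{10} = -3360;  x_{11} = -11990.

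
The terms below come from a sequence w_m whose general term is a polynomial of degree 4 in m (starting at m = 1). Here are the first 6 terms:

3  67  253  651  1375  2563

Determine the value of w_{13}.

40503

1st diffs: 64, 186, 398, 724, 1188.
2nd diffs: 122, 212, 326, 464.
3rd diffs: 90, 114, 138.
4th diffs: 24, 24 (constant).
Newton forward-difference form: w_m = 3 + 64·C(m-1,1) + 122·C(m-1,2) + 90·C(m-1,3) + 24·C(m-1,4).
At m = 13: m-1 = 12, so w_{13} = 3 + 768 + 8052 + 19800 + 11880 = 40503.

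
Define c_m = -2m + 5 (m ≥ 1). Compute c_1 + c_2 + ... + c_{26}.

-572

Over m = 1..26: Σm = 351.
Total = (-2)·351 + (5)·26 = -572.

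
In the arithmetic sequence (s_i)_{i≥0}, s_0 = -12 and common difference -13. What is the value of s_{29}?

s_i = -12 + (i - 0)·(-13).
s_{29} = -12 + 29·(-13) = -389.

-389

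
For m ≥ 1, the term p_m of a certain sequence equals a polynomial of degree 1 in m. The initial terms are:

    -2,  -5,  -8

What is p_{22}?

1st diffs: -3, -3 (constant).
So p_m = -3m + 1.
Evaluating at m = 22 gives p_{22} = -65.

-65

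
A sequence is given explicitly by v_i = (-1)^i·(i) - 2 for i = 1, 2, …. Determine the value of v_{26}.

24

(-1)^26 = 1; i at i=26 is 26; so v_{26} = 24.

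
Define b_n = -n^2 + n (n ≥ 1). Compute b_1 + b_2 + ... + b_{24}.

-4600

Over n = 1..24: Σn = 300, Σn² = 4900.
Total = (-1)·4900 + (1)·300 = -4600.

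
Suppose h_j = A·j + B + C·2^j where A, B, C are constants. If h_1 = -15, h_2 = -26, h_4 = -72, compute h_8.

Plug in j = 1, 2, 4: A + B + 2C = -15; 2A + B + 4C = -26; 4A + B + 16C = -72.
Subtracting the first from the second: A + 2C = -11.
Subtracting the second from the third: 2A + 12C = -46.
Solving: C = -3, A = -5, then B = -4.
Therefore h_8 = -40 + (-4) + (-3)·256 = -812.

-812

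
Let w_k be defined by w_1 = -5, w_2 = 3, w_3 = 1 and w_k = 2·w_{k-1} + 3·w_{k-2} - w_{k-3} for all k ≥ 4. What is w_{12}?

64576

Compute successive terms:
w_4 = 16;  w_5 = 32;  w_6 = 111;  w_7 = 302;  w_8 = 905;  w_9 = 2605;  w_{10} = 7623;  w_{11} = 22156;  w_{12} = 64576.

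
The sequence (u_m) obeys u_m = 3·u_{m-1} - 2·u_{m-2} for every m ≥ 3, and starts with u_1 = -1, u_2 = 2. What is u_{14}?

24572

Iterate the recurrence:
u_3 = 8, u_4 = 20, u_5 = 44, …, u_{11} = 3068, u_{12} = 6140, u_{13} = 12284, u_{14} = 24572.
(Characteristic roots are 2 and 1.)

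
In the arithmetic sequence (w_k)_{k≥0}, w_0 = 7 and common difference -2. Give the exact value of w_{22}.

-37

w_k = 7 + (k - 0)·(-2).
w_{22} = 7 + 22·(-2) = -37.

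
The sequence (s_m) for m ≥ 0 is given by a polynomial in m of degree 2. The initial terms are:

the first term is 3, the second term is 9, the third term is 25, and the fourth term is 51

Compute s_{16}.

1299

1st diffs: 6, 16, 26.
2nd diffs: 10, 10 (constant).
So s_m = 5m^2 + m + 3.
Evaluating at m = 16 gives s_{16} = 1299.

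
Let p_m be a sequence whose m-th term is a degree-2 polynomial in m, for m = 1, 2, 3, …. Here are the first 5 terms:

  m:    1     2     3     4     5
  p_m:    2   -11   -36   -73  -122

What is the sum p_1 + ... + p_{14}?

1st diffs: -13, -25, -37, -49.
2nd diffs: -12, -12, -12 (constant).
Newton forward-difference form: p_m = 2 + (-13)·C(m-1,1) + (-12)·C(m-1,2).
Continuing: …, -183, -256, -341, -438, …, p_{14} = -1103.
Summing m = 1..14 (14 terms) gives -5523.

-5523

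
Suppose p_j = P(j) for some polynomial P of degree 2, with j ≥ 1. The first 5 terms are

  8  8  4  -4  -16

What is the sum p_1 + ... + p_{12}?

-784

1st diffs: 0, -4, -8, -12.
2nd diffs: -4, -4, -4 (constant).
Newton forward-difference form: p_j = 8 + (-4)·C(j-1,2).
Continuing: …, -32, -52, -76, -104, …, p_{12} = -212.
Summing j = 1..12 (12 terms) gives -784.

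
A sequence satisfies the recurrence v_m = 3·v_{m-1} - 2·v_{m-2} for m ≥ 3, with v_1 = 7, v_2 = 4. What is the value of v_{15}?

Compute successive terms:
v_3 = -2;  v_4 = -14;  v_5 = -38;  …;  v_{12} = -6134;  v_{13} = -12278;  v_{14} = -24566;  v_{15} = -49142.
(Characteristic roots are 2 and 1.)

-49142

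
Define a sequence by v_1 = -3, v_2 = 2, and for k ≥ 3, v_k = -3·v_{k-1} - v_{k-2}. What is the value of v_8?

Step forward from the initial values:
v_3 = -3, v_4 = 7, v_5 = -18, v_6 = 47, v_7 = -123, v_8 = 322.

322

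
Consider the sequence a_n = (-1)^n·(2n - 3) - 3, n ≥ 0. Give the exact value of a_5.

(-1)^5 = -1; 2n - 3 at n=5 is 7; so a_5 = -10.

-10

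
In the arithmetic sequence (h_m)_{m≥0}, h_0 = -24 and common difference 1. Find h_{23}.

h_m = -24 + (m - 0)·1.
h_{23} = -24 + 23·1 = -1.

-1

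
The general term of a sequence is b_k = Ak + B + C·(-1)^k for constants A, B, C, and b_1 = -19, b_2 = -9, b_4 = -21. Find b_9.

-67

At k = 1, 2, 4: A + B - C = -19; 2A + B + C = -9; 4A + B + C = -21.
Subtracting the first from the second: A + 2C = 10.
Subtracting the second from the third: 2A = -12.
Solving: C = 8, A = -6, then B = -5.
So b_k = -6·k + (-5) + 8·(-1)^k; at k=9 this is -67.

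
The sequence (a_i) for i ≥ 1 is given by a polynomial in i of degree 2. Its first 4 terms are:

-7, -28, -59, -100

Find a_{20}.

-2116

1st diffs: -21, -31, -41.
2nd diffs: -10, -10 (constant).
Newton forward-difference form: a_i = -7 + (-21)·C(i-1,1) + (-10)·C(i-1,2).
At i = 20: i-1 = 19, so a_{20} = -7 - 399 - 1710 = -2116.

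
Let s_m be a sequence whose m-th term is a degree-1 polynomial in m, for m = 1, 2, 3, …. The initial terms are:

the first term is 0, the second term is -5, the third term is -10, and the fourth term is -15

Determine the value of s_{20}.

-95

1st diffs: -5, -5, -5 (constant).
So s_m = -5m + 5.
Evaluating at m = 20 gives s_{20} = -95.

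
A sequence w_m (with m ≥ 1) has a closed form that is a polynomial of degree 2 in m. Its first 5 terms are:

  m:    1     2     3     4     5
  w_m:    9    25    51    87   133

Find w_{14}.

1st diffs: 16, 26, 36, 46.
2nd diffs: 10, 10, 10 (constant).
Newton forward-difference form: w_m = 9 + 16·C(m-1,1) + 10·C(m-1,2).
At m = 14: m-1 = 13, so w_{14} = 9 + 208 + 780 = 997.

997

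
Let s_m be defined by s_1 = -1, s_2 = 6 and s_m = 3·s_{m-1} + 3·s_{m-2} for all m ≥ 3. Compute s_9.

Applying the relation repeatedly:
s_3 = 15;  s_4 = 63;  s_5 = 234;  s_6 = 891;  s_7 = 3375;  s_8 = 12798;  s_9 = 48519.

48519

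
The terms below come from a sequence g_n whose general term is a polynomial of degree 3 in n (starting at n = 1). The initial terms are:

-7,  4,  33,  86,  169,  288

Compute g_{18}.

1st diffs: 11, 29, 53, 83, 119.
2nd diffs: 18, 24, 30, 36.
3rd diffs: 6, 6, 6 (constant).
Newton forward-difference form: g_n = -7 + 11·C(n-1,1) + 18·C(n-1,2) + 6·C(n-1,3).
At n = 18: n-1 = 17, so g_{18} = -7 + 187 + 2448 + 4080 = 6708.

6708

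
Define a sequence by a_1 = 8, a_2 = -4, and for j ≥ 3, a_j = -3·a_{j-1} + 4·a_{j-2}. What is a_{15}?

Iterate the recurrence:
a_3 = 44  a_4 = -148  a_5 = 620  …  a_{12} = -10066324  a_{13} = 40265324  a_{14} = -161061268  a_{15} = 644245100.
(Characteristic roots are 1 and -4.)

644245100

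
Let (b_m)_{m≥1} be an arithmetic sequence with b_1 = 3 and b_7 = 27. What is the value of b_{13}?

51

Common difference d = (27 - 3) / (7 - 1) = 4.
b_m = 3 + (m - 1)·4.
b_{13} = 3 + 12·4 = 51.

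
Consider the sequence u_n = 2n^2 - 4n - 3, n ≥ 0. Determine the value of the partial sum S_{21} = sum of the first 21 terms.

4837

Over n = 0..20: Σn = 210, Σn² = 2870.
Total = (2)·2870 + (-4)·210 + (-3)·21 = 4837.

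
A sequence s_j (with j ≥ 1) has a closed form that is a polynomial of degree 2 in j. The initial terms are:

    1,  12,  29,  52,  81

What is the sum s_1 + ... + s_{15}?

1st diffs: 11, 17, 23, 29.
2nd diffs: 6, 6, 6 (constant).
So s_j = 3j^2 + 2j - 4.
Continuing: …, 116, 157, 204, 257, …, s_{15} = 701.
Summing j = 1..15 (15 terms) gives 3900.

3900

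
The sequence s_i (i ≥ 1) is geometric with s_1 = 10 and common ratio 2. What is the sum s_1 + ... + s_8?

2550

s_i = 10·2^(i-1).
S = 10·(2^8 - 1)/(2 - 1) = 10·(256 - 1)/(1) = 2550.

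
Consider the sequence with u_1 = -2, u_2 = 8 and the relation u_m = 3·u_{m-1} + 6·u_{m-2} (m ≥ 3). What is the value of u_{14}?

195234948

u_3 = 12  u_4 = 84  u_5 = 324  …  u_{11} = 2335716  u_{12} = 10212804  u_{13} = 44652708  u_{14} = 195234948.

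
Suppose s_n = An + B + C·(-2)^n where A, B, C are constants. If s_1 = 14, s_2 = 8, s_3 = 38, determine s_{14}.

The three given values yield: A + B - 2C = 14; 2A + B + 4C = 8; 3A + B - 8C = 38.
Subtracting the first from the second: A + 6C = -6.
Subtracting the second from the third: A - 12C = 30.
Solving: C = -2, A = 6, then B = 4.
Hence s_{14} = 6·14 + 4 + (-2)·16384 = -32680.

-32680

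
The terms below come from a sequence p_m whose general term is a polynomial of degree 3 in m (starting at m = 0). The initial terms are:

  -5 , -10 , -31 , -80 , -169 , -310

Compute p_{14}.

1st diffs: -5, -21, -49, -89, -141.
2nd diffs: -16, -28, -40, -52.
3rd diffs: -12, -12, -12 (constant).
So p_m = -2m^3 - 2m^2 - m - 5.
Evaluating at m = 14 gives p_{14} = -5899.

-5899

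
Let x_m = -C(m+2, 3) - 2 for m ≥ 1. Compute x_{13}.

-457

C(15, 3) = 455, so x_{13} = -457.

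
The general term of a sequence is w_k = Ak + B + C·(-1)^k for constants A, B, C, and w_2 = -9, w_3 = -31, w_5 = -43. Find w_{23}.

The three given values yield: 2A + B + C = -9; 3A + B - C = -31; 5A + B - C = -43.
Subtracting the first from the second: A - 2C = -22.
Subtracting the second from the third: 2A = -12.
Solving: C = 8, A = -6, then B = -5.
Hence w_{23} = -6·23 + (-5) + 8·(-1) = -151.

-151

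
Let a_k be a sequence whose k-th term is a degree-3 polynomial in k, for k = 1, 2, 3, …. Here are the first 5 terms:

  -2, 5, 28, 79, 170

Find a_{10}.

1st diffs: 7, 23, 51, 91.
2nd diffs: 16, 28, 40.
3rd diffs: 12, 12 (constant).
Newton forward-difference form: a_k = -2 + 7·C(k-1,1) + 16·C(k-1,2) + 12·C(k-1,3).
At k = 10: k-1 = 9, so a_{10} = -2 + 63 + 576 + 1008 = 1645.

1645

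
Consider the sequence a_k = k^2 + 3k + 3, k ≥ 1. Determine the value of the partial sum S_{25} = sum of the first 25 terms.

6575

Over k = 1..25: Σk = 325, Σk² = 5525.
Total = (1)·5525 + (3)·325 + (3)·25 = 6575.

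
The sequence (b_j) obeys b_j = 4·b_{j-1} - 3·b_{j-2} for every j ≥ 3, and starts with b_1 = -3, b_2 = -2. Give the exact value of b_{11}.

Applying the relation repeatedly:
b_3 = 1;  b_4 = 10;  b_5 = 37;  b_6 = 118;  b_7 = 361;  b_8 = 1090;  b_9 = 3277;  b_{10} = 9838;  b_{11} = 29521.
(Characteristic roots are 3 and 1.)

29521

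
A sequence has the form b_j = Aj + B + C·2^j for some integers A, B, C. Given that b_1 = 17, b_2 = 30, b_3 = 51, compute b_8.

1068

At j = 1, 2, 3: A + B + 2C = 17; 2A + B + 4C = 30; 3A + B + 8C = 51.
Subtracting the first from the second: A + 2C = 13.
Subtracting the second from the third: A + 4C = 21.
Solving: C = 4, A = 5, then B = 4.
So b_j = 5·j + 4 + 4·2^j; at j=8 this is 1068.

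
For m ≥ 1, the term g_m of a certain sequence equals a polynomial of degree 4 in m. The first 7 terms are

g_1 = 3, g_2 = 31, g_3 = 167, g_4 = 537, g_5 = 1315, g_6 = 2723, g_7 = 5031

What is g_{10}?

1st diffs: 28, 136, 370, 778, 1408, 2308.
2nd diffs: 108, 234, 408, 630, 900.
3rd diffs: 126, 174, 222, 270.
4th diffs: 48, 48, 48 (constant).
Newton forward-difference form: g_m = 3 + 28·C(m-1,1) + 108·C(m-1,2) + 126·C(m-1,3) + 48·C(m-1,4).
At m = 10: m-1 = 9, so g_{10} = 3 + 252 + 3888 + 10584 + 6048 = 20775.

20775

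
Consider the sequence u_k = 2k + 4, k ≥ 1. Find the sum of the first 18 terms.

414

Over k = 1..18: Σk = 171.
Total = (2)·171 + (4)·18 = 414.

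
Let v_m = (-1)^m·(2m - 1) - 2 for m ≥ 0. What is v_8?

13

(-1)^8 = 1; 2m - 1 at m=8 is 15; so v_8 = 13.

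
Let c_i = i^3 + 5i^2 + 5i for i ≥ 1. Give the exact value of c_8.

c_8 = 1·8^3 + 5·8^2 + 5·8 = 872.

872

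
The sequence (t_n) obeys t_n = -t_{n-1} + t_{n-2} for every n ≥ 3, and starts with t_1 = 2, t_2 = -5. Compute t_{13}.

898

t_3 = 7  t_4 = -12  t_5 = 19  …  t_{10} = -212  t_{11} = 343  t_{12} = -555  t_{13} = 898.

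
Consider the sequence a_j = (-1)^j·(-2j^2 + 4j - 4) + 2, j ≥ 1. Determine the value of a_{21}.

(-1)^21 = -1; -2j^2 + 4j - 4 at j=21 is -802; so a_{21} = 804.

804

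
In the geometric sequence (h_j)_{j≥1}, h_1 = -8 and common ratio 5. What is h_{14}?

-9765625000

h_j = (-8)·5^(j-1).
h_{14} = (-8)·5^13 = -9765625000.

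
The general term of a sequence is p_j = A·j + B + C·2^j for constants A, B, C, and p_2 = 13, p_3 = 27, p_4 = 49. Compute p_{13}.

16455

Plug in j = 2, 3, 4: 2A + B + 4C = 13; 3A + B + 8C = 27; 4A + B + 16C = 49.
Subtracting the first from the second: A + 4C = 14.
Subtracting the second from the third: A + 8C = 22.
Solving: C = 2, A = 6, then B = -7.
So p_j = 6·j + (-7) + 2·2^j; at j=13 this is 16455.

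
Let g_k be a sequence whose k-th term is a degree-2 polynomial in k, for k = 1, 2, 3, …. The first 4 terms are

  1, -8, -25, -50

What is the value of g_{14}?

1st diffs: -9, -17, -25.
2nd diffs: -8, -8 (constant).
Newton forward-difference form: g_k = 1 + (-9)·C(k-1,1) + (-8)·C(k-1,2).
At k = 14: k-1 = 13, so g_{14} = 1 - 117 - 624 = -740.

-740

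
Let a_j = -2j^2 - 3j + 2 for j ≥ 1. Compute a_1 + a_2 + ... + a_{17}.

Over j = 1..17: Σj = 153, Σj² = 1785.
Total = (-2)·1785 + (-3)·153 + (2)·17 = -3995.

-3995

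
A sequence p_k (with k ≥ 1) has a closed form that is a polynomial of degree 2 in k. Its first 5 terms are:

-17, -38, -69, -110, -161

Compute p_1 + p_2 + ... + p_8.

-1284

1st diffs: -21, -31, -41, -51.
2nd diffs: -10, -10, -10 (constant).
So p_k = -5k^2 - 6k - 6.
Continuing: -222, -293, -374.
Summing k = 1..8 (8 terms) gives -1284.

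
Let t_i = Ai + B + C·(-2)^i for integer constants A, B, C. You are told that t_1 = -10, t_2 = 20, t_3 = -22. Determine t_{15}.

Write the equations: A + B - 2C = -10; 2A + B + 4C = 20; 3A + B - 8C = -22.
Subtracting the first from the second: A + 6C = 30.
Subtracting the second from the third: A - 12C = -42.
Solving: C = 4, A = 6, then B = -8.
Therefore t_{15} = 90 + (-8) + 4·(-32768) = -130990.

-130990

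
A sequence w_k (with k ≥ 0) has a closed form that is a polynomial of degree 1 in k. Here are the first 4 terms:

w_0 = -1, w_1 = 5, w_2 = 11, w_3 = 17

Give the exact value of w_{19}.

113

1st diffs: 6, 6, 6 (constant).
So w_k = 6k - 1.
Evaluating at k = 19 gives w_{19} = 113.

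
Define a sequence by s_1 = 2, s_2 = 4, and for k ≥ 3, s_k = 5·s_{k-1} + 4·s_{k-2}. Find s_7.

Iterate the recurrence:
s_3 = 28; s_4 = 156; s_5 = 892; s_6 = 5084; s_7 = 28988.

28988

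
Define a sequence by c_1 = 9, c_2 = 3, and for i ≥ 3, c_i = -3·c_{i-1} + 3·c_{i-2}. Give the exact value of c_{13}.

c_3 = 18  c_4 = -45  c_5 = 189  …  c_{10} = -145557  c_{11} = 551853  c_{12} = -2092230  c_{13} = 7932249.

7932249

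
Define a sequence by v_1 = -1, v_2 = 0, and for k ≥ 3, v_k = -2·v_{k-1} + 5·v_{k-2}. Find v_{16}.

34469110

Iterate the recurrence:
v_3 = -5, v_4 = 10, v_5 = -45, …, v_{13} = -839845, v_{14} = 2896740, v_{15} = -9992705, v_{16} = 34469110.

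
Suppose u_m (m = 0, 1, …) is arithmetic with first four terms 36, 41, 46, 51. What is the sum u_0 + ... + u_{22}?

2093

Common difference d = 5.
u_m = 36 + (m - 0)·5.
u_{22} = 146; S = 23·(36 + 146)/2 = 2093.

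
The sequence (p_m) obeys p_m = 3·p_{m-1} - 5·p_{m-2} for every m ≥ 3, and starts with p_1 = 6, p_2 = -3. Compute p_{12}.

Compute successive terms:
p_3 = -39  p_4 = -102  p_5 = -111  p_6 = 177  p_7 = 1086  p_8 = 2373  p_9 = 1689  p_{10} = -6798  p_{11} = -28839  p_{12} = -52527.

-52527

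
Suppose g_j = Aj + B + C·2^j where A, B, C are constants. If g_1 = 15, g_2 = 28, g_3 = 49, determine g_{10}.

The three given values yield: A + B + 2C = 15; 2A + B + 4C = 28; 3A + B + 8C = 49.
Subtracting the first from the second: A + 2C = 13.
Subtracting the second from the third: A + 4C = 21.
Solving: C = 4, A = 5, then B = 2.
Hence g_{10} = 5·10 + 2 + 4·1024 = 4148.

4148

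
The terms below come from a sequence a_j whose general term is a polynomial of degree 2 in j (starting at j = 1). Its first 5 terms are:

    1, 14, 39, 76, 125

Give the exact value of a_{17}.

1st diffs: 13, 25, 37, 49.
2nd diffs: 12, 12, 12 (constant).
So a_j = 6j^2 - 5j.
Evaluating at j = 17 gives a_{17} = 1649.

1649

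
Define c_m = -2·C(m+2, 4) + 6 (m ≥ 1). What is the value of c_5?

-64

C(7, 4) = 35, so c_5 = -64.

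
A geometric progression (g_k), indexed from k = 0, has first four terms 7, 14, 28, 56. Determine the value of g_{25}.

Common ratio r = 2.
g_k = 7·2^(k-0).
g_{25} = 7·2^25 = 234881024.

234881024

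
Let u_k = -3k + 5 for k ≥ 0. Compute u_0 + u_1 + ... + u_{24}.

-775

Over k = 0..24: Σk = 300.
Total = (-3)·300 + (5)·25 = -775.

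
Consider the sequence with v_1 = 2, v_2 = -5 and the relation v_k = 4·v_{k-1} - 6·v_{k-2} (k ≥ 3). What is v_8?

Applying the relation repeatedly:
v_3 = -32; v_4 = -98; v_5 = -200; v_6 = -212; v_7 = 352; v_8 = 2680.

2680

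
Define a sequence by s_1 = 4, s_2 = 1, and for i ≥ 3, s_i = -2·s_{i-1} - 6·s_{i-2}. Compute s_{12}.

-72224

Applying the relation repeatedly:
s_3 = -26; s_4 = 46; s_5 = 64; s_6 = -404; s_7 = 424; s_8 = 1576; s_9 = -5696; s_{10} = 1936; s_{11} = 30304; s_{12} = -72224.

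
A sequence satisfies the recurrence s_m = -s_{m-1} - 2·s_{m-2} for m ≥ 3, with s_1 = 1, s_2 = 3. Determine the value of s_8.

s_3 = -5; s_4 = -1; s_5 = 11; s_6 = -9; s_7 = -13; s_8 = 31.

31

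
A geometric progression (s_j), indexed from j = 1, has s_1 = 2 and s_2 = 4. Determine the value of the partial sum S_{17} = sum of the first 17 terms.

Common ratio r = 2.
s_j = 2·2^(j-1).
S = 2·(2^17 - 1)/(2 - 1) = 2·(131072 - 1)/(1) = 262142.

262142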